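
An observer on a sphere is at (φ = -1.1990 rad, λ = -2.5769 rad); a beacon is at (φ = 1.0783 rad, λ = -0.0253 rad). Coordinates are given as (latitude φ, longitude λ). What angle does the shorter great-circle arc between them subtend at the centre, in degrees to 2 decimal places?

In radians: φ₁ = -1.1990, φ₂ = 1.0783, Δλ = 146.196° = 2.5516 rad.
Haversine: a = sin²(Δφ/2) + cos φ₁ cos φ₂ sin²(Δλ/2) = 0.8246 + (0.3633)(0.4728)(0.9155) = 0.98184.
Central angle c = 2·arcsin(√a) = 2.87127 rad.
So the angular separation is 164.51°.

164.51°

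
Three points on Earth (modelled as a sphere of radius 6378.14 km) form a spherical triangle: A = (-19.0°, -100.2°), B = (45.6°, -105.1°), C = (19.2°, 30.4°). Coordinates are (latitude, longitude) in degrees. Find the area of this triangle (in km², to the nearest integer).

74519743 km²

Side lengths (central angles): a = 1.8094, b = 2.3297, c = 1.1302 rad; semiperimeter s = 2.6346.
By l'Huilier's theorem, tan(E/4) = √[tan(s/2) tan((s−a)/2) tan((s−b)/2) tan((s−c)/2)], giving spherical excess E = 1.8318 rad.
Area = E·R² = 1.8318 × (6378.14)² ≈ 74519743 km².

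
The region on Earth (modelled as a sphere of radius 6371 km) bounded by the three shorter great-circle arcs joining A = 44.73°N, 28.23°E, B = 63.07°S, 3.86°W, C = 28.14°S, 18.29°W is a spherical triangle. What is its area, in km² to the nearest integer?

Side lengths (central angles): a = 0.6313, b = 1.4715, c = 1.9336 rad; semiperimeter s = 2.0182.
By l'Huilier's theorem, tan(E/4) = √[tan(s/2) tan((s−a)/2) tan((s−b)/2) tan((s−c)/2)], giving spherical excess E = 0.4982 rad.
Area = E·R² = 0.4982 × (6371)² ≈ 20222154 km².

20222154 km²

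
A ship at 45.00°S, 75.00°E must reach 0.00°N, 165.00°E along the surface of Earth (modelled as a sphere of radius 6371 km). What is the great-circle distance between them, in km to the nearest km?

10008 km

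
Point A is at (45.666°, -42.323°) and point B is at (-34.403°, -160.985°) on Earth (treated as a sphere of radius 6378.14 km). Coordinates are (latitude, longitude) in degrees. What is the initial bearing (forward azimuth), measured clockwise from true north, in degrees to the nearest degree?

261°

Δλ = -118.662° = -2.0710 rad.
y = sin Δλ · cos φ₂ = (-0.8775)(0.8251) = -0.7240
x = cos φ₁ sin φ₂ − sin φ₁ cos φ₂ cos Δλ = (0.6988)(-0.5650) − (0.7153)(0.8251)(-0.4796) = -0.1118
θ = atan2(y, x) = -98.78°; adding 360° gives 261°.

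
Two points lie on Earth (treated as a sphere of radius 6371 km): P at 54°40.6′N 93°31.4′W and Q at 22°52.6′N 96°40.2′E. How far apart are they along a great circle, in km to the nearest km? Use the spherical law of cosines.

Let φ₁ = 0.9543 rad, φ₂ = 0.3993 rad, and Δλ = -2.9637 rad.
cos c = sin φ₁ sin φ₂ + cos φ₁ cos φ₂ cos Δλ = (0.8159)(0.3887) + (0.5782)(0.9213)(-0.9842) = -0.20712,
so c = arccos(-0.20712) = 1.77943 rad.
Distance = R·c = 6371 × 1.7794 ≈ 11337 km.

11337 km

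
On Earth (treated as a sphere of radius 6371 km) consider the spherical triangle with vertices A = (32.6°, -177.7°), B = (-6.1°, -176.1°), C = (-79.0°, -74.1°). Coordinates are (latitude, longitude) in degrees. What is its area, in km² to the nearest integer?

Side lengths (central angles): a = 1.5059, b = 2.1733, c = 0.6760 rad; semiperimeter s = 2.1776.
By l'Huilier's theorem, tan(E/4) = √[tan(s/2) tan((s−a)/2) tan((s−b)/2) tan((s−c)/2)], giving spherical excess E = 0.1462 rad.
Area = E·R² = 0.1462 × (6371)² ≈ 5935411 km².

5935411 km²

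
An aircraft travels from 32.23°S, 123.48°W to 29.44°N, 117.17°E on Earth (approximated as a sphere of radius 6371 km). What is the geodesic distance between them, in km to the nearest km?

In radians: φ₁ = -0.5625, φ₂ = 0.5138, Δλ = -119.350° = -2.0831 rad.
cos c = sin φ₁ sin φ₂ + cos φ₁ cos φ₂ cos Δλ = (-0.5333)(0.4915) + (0.8459)(0.8709)(-0.4901) = -0.62321,
so c = arccos(-0.62321) = 2.24364 rad.
Distance = R·c = 6371 × 2.2436 ≈ 14294 km.

14294 km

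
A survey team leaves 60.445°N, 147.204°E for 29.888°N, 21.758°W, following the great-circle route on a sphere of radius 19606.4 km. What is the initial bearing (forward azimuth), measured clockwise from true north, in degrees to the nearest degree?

Δλ = -168.962° = -2.9489 rad.
y = sin Δλ · cos φ₂ = (-0.1915)(0.8670) = -0.1660
x = cos φ₁ sin φ₂ − sin φ₁ cos φ₂ cos Δλ = (0.4933)(0.4983) − (0.8699)(0.8670)(-0.9815) = 0.9860
θ = atan2(y, x) = -9.56°; adding 360° gives 350°.

350°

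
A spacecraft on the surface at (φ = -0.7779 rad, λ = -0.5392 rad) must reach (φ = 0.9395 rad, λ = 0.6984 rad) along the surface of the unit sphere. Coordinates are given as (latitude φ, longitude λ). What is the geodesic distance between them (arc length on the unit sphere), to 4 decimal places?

2.0142

With latitudes φ₁ = -44.570°, φ₂ = 53.829° and longitude difference Δλ = 70.909°:
cos c = sin φ₁ sin φ₂ + cos φ₁ cos φ₂ cos Δλ = (-0.7018)(0.8073) + (0.7124)(0.5902)(0.3271) = -0.42901,
so c = arccos(-0.42901) = 2.01419 rad.
On the unit sphere the arc length equals the central angle: 2.0142.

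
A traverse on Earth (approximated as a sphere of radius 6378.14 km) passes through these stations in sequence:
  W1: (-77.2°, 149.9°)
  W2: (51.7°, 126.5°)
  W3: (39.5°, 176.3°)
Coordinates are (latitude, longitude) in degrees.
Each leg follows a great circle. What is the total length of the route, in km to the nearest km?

18462 km

Leg W1→W2: central angle 2.2643 rad, distance 14442.2 km.
Leg W2→W3: central angle 0.6303 rad, distance 4020.0 km.
Total: 14442.2 + 4020.0 ≈ 18462 km.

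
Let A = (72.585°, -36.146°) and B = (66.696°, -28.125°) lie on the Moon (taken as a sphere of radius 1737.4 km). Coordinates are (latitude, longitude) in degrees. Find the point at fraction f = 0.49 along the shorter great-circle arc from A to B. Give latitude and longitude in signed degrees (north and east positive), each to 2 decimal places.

69.74°, -31.66°

The central angle between A and B is δ = 0.1135 rad.
With f = 0.49, the slerp weights are sin((1−f)δ)/sin δ = 0.5108 and sin(fδ)/sin δ = 0.4908.
Weighted sum of the unit vectors: (0.5108)·(0.2417,-0.1765,0.9542) + (0.4908)·(0.3489,-0.1865,0.9184) = (0.2947, -0.1817, 0.9382).
Converting back: φ = atan2(z, √(x²+y²)) = 69.74°, λ = atan2(y, x) = -31.66°.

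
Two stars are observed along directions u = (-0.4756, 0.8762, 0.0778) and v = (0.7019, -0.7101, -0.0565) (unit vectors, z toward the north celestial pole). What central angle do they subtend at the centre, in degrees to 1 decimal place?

163.8°

u·v = -0.9604; |u| = 1.0000, |v| = 1.0000.
cos θ = (u·v)/(|u||v|) = -0.9604, so θ = 163.8°.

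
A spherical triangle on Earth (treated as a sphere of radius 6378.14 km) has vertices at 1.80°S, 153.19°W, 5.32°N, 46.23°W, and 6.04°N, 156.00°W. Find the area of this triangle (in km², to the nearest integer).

Side lengths (central angles): a = 1.9020, b = 0.1453, c = 1.8684 rad; semiperimeter s = 1.9578.
By l'Huilier's theorem, tan(E/4) = √[tan(s/2) tan((s−a)/2) tan((s−b)/2) tan((s−c)/2)], giving spherical excess E = 0.1948 rad.
Area = E·R² = 0.1948 × (6378.14)² ≈ 7923600 km².

7923600 km²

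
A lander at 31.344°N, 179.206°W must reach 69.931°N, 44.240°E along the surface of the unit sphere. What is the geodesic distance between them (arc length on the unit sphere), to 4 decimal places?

With latitudes φ₁ = 31.344°, φ₂ = 69.931° and longitude difference Δλ = -136.554°:
Haversine: a = sin²(Δφ/2) + cos φ₁ cos φ₂ sin²(Δλ/2) = 0.1092 + (0.8541)(0.3432)(0.8630) = 0.36209.
Central angle c = 2·arcsin(√a) = 1.29136 rad.
On the unit sphere the arc length equals the central angle: 1.2914.

1.2914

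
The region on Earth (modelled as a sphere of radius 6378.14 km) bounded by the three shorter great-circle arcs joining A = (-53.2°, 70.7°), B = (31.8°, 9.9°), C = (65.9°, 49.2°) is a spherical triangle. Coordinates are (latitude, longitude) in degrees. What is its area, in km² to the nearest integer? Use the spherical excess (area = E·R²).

37608721 km²

Side lengths (central angles): a = 0.7234, b = 2.0983, c = 1.7453 rad; semiperimeter s = 2.2835.
By l'Huilier's theorem, tan(E/4) = √[tan(s/2) tan((s−a)/2) tan((s−b)/2) tan((s−c)/2)], giving spherical excess E = 0.9245 rad.
Area = E·R² = 0.9245 × (6378.14)² ≈ 37608721 km².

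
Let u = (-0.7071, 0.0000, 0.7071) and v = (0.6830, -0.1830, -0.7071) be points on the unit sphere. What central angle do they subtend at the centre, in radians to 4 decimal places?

2.9567 rad

u·v = -0.9829; |u| = 1.0000, |v| = 1.0000.
cos θ = (u·v)/(|u||v|) = -0.9830, so θ = 2.9567 rad.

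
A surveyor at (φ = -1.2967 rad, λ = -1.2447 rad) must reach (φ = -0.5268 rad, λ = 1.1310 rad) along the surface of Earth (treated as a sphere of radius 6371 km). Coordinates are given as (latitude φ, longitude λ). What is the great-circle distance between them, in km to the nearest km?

In radians: φ₁ = -1.2967, φ₂ = -0.5268, Δλ = 136.118° = 2.3757 rad.
cos c = sin φ₁ sin φ₂ + cos φ₁ cos φ₂ cos Δλ = (-0.9627)(-0.5028) + (0.2707)(0.8644)(-0.7208) = 0.31536,
so c = arccos(0.31536) = 1.24996 rad.
Distance = R·c = 6371 × 1.2500 ≈ 7964 km.

7964 km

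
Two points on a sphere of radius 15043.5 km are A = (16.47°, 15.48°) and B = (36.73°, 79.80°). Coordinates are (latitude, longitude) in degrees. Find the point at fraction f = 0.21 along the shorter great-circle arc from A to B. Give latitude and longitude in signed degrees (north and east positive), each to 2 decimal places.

23.04°, 26.87°

Central angle δ = 1.0442 rad. Interpolating on the sphere with fraction f = 0.21:
P = [sin((1−f)δ)·A + sin(fδ)·B] / sin δ = 0.8496·A + 0.2516·B in Cartesian coordinates,
giving P = (0.8209, 0.4159, 0.3913), i.e. latitude 23.04°, longitude 26.87°.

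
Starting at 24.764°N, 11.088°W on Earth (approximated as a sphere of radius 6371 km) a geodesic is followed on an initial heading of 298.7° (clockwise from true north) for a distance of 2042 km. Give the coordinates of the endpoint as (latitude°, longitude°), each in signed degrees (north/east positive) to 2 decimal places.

32.34°, -30.18°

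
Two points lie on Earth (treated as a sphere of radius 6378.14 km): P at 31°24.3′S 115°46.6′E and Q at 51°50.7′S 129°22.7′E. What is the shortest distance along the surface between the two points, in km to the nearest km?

With latitudes φ₁ = -31.405°, φ₂ = -51.845° and longitude difference Δλ = 13.602°:
cos c = sin φ₁ sin φ₂ + cos φ₁ cos φ₂ cos Δλ = (-0.5211)(-0.7863) + (0.8535)(0.6178)(0.9720) = 0.92225,
so c = arccos(0.92225) = 0.39694 rad.
Distance = R·c = 6378.14 × 0.3969 ≈ 2532 km.

2532 km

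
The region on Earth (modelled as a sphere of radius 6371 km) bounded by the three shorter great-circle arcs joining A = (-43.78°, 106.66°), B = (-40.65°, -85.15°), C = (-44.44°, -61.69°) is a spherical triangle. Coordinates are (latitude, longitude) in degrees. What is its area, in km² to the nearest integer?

12878656 km²

Side lengths (central angles): a = 0.3077, b = 1.5912, c = 1.6564 rad; semiperimeter s = 1.7776.
By l'Huilier's theorem, tan(E/4) = √[tan(s/2) tan((s−a)/2) tan((s−b)/2) tan((s−c)/2)], giving spherical excess E = 0.3173 rad.
Area = E·R² = 0.3173 × (6371)² ≈ 12878656 km².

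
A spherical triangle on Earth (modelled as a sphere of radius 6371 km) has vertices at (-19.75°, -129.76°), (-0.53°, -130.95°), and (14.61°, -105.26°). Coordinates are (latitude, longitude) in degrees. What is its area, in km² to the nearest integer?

3265788 km²

Side lengths (central angles): a = 0.5163, b = 0.7325, c = 0.3361 rad; semiperimeter s = 0.7924.
By l'Huilier's theorem, tan(E/4) = √[tan(s/2) tan((s−a)/2) tan((s−b)/2) tan((s−c)/2)], giving spherical excess E = 0.0805 rad.
Area = E·R² = 0.0805 × (6371)² ≈ 3265788 km².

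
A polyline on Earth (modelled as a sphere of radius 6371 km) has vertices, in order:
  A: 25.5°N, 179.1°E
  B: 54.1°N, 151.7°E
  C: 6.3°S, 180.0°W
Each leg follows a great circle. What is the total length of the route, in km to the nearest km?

11114 km

Leg A→B: central angle 0.6118 rad, distance 3897.8 km.
Leg B→C: central angle 1.1326 rad, distance 7216.0 km.
Total: 3897.8 + 7216.0 ≈ 11114 km.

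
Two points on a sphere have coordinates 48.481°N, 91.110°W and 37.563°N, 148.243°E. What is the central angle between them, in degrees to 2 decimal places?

79.13°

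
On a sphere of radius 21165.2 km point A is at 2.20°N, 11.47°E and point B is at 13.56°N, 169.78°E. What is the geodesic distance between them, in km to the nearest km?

56642 km

In radians: φ₁ = 0.0384, φ₂ = 0.2367, Δλ = 158.310° = 2.7630 rad.
cos c = sin φ₁ sin φ₂ + cos φ₁ cos φ₂ cos Δλ = (0.0384)(0.2345) + (0.9993)(0.9721)(-0.9292) = -0.89363,
so c = arccos(-0.89363) = 2.67616 rad.
Distance = R·c = 21165.2 × 2.6762 ≈ 56642 km.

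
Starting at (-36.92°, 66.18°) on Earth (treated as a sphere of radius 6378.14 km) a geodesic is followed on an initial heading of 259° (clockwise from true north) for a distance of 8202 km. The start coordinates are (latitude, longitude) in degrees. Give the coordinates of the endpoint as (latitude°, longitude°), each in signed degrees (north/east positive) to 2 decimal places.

-18.37°, -16.88°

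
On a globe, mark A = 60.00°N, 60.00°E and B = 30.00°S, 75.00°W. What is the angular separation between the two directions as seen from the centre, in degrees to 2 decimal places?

137.66°

With latitudes φ₁ = 60.000°, φ₂ = -30.000° and longitude difference Δλ = -135.000°:
Haversine: a = sin²(Δφ/2) + cos φ₁ cos φ₂ sin²(Δλ/2) = 0.5000 + (0.5000)(0.8660)(0.8536) = 0.86960.
Central angle c = 2·arcsin(√a) = 2.40268 rad.
So the angular separation is 137.66°.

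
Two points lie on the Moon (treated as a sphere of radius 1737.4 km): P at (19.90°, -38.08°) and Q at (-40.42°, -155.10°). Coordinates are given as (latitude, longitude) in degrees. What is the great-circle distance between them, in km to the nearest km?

3732 km

With latitudes φ₁ = 19.900°, φ₂ = -40.420° and longitude difference Δλ = -117.020°:
cos c = sin φ₁ sin φ₂ + cos φ₁ cos φ₂ cos Δλ = (0.3404)(-0.6484) + (0.9403)(0.7613)(-0.4543) = -0.54591,
so c = arccos(-0.54591) = 2.14827 rad.
Distance = R·c = 1737.4 × 2.1483 ≈ 3732 km.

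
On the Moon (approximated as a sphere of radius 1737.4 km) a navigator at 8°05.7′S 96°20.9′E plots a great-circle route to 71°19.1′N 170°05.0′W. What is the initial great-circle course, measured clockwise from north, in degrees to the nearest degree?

With φ₁ = -0.1413, φ₂ = 1.2447, Δλ = 1.6331 rad, the forward-azimuth formula gives
θ = atan2( sin Δλ cos φ₂ , cos φ₁ sin φ₂ − sin φ₁ cos φ₂ cos Δλ ) = atan2(0.3197, 0.9351) = 18.87°.
So the initial bearing is 19°.

19°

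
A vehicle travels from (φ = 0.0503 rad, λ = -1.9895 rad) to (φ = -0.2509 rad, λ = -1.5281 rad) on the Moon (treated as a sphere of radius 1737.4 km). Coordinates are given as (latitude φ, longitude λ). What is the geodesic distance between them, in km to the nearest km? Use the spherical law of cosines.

951 km

In radians: φ₁ = 0.0503, φ₂ = -0.2509, Δλ = 26.436° = 0.4614 rad.
cos c = sin φ₁ sin φ₂ + cos φ₁ cos φ₂ cos Δλ = (0.0503)(-0.2483) + (0.9987)(0.9687)(0.8954) = 0.85381,
so c = arccos(0.85381) = 0.54753 rad.
Distance = R·c = 1737.4 × 0.5475 ≈ 951 km.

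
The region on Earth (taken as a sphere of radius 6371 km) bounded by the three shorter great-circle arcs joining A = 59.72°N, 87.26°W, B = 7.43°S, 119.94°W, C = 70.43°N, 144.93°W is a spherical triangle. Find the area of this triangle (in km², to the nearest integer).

Side lengths (central angles): a = 1.3906, b = 0.4417, c = 1.2565 rad; semiperimeter s = 1.5444.
By l'Huilier's theorem, tan(E/4) = √[tan(s/2) tan((s−a)/2) tan((s−b)/2) tan((s−c)/2)], giving spherical excess E = 0.3265 rad.
Area = E·R² = 0.3265 × (6371)² ≈ 13250527 km².

13250527 km²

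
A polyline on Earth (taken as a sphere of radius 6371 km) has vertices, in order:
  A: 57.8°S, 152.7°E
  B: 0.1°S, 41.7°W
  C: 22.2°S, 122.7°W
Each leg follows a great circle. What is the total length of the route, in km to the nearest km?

Leg A→B: central angle 2.1114 rad, distance 13451.8 km.
Leg B→C: central angle 1.4248 rad, distance 9077.3 km.
Total: 13451.8 + 9077.3 ≈ 22529 km.

22529 km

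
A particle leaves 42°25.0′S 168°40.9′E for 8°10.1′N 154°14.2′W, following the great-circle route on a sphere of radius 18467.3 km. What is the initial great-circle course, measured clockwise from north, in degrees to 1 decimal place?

With φ₁ = -0.7403, φ₂ = 0.1426, Δλ = 0.6472 rad, the forward-azimuth formula gives
θ = atan2( sin Δλ cos φ₂ , cos φ₁ sin φ₂ − sin φ₁ cos φ₂ cos Δλ ) = atan2(0.5968, 0.6375) = 43.11°.
So the initial bearing is 43.1°.

43.1°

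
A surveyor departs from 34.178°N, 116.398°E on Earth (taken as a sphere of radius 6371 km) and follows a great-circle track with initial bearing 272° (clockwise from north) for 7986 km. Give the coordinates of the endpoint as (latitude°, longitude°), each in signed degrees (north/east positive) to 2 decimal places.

Angular distance δ = d/R = 7986/6371 = 1.25349 rad; initial bearing θ = 4.7473 rad.
sin φ₂ = sin φ₁ cos δ + cos φ₁ sin δ cos θ = (0.5618)(0.3120) + (0.8273)(0.9501)(0.0349) = 0.2027, so φ₂ = 11.70°.
Δλ = atan2(sin θ sin δ cos φ₁, cos δ − sin φ₁ sin φ₂) = atan2(-0.7855, 0.1981) = -75.843°.
λ₂ = 116.398° − 75.843° = 40.55°.

11.70°, 40.55°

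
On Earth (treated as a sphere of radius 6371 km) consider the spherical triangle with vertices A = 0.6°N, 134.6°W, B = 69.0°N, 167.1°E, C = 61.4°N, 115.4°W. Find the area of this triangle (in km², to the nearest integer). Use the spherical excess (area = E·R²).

Side lengths (central angles): a = 0.5418, b = 1.0914, c = 1.3714 rad; semiperimeter s = 1.5023.
By l'Huilier's theorem, tan(E/4) = √[tan(s/2) tan((s−a)/2) tan((s−b)/2) tan((s−c)/2)], giving spherical excess E = 0.3253 rad.
Area = E·R² = 0.3253 × (6371)² ≈ 13203820 km².

13203820 km²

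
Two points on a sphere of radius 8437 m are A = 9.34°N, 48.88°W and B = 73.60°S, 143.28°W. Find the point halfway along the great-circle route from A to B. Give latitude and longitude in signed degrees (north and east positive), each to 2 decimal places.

-38.41°, -65.14°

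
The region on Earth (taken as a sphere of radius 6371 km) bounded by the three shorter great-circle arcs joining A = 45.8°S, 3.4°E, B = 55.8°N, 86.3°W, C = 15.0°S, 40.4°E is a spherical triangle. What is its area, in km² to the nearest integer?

Side lengths (central angles): a = 2.1395, b = 0.7621, c = 2.2030 rad; semiperimeter s = 2.5523.
By l'Huilier's theorem, tan(E/4) = √[tan(s/2) tan((s−a)/2) tan((s−b)/2) tan((s−c)/2)], giving spherical excess E = 1.4865 rad.
Area = E·R² = 1.4865 × (6371)² ≈ 60335048 km².

60335048 km²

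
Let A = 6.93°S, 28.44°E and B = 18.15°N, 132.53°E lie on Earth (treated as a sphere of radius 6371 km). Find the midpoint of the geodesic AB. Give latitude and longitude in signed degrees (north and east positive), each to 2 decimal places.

9.07°, 78.88°

Central angle δ = 1.8413 rad. Interpolating on the sphere with fraction f = 0.5:
P = [sin((1−f)δ)·A + sin(fδ)·B] / sin δ = 0.8260·A + 0.8260·B in Cartesian coordinates,
giving P = (0.1904, 0.9690, 0.1576), i.e. latitude 9.07°, longitude 78.88°.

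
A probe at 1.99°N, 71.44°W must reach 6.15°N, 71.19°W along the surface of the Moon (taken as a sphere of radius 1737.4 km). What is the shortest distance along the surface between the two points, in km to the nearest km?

126 km

Let φ₁ = 0.0347 rad, φ₂ = 0.1073 rad, and Δλ = 0.0044 rad.
cos c = sin φ₁ sin φ₂ + cos φ₁ cos φ₂ cos Δλ = (0.0347)(0.1071) + (0.9994)(0.9942)(1.0000) = 0.99736,
so c = arccos(0.99736) = 0.07274 rad.
Distance = R·c = 1737.4 × 0.0727 ≈ 126 km.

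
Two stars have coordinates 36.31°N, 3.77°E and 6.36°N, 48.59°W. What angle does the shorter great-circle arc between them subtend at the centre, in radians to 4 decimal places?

With latitudes φ₁ = 36.310°, φ₂ = 6.360° and longitude difference Δλ = -52.360°:
Haversine: a = sin²(Δφ/2) + cos φ₁ cos φ₂ sin²(Δλ/2) = 0.0668 + (0.8058)(0.9938)(0.1947) = 0.22266.
Central angle c = 2·arcsin(√a) = 0.98281 rad.
So the angular separation is 0.9828 rad.

0.9828 rad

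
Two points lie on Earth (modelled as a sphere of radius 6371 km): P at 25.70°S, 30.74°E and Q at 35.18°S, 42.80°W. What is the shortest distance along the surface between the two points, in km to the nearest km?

6973 km

With latitudes φ₁ = -25.700°, φ₂ = -35.180° and longitude difference Δλ = -73.540°:
cos c = sin φ₁ sin φ₂ + cos φ₁ cos φ₂ cos Δλ = (-0.4337)(-0.5761) + (0.9011)(0.8173)(0.2833) = 0.45853,
so c = arccos(0.45853) = 1.09445 rad.
Distance = R·c = 6371 × 1.0945 ≈ 6973 km.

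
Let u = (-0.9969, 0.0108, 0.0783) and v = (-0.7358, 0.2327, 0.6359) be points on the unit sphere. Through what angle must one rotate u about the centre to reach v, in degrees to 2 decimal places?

38.20°

u·v = 0.7858; |u| = 1.0000, |v| = 1.0000.
cos θ = (u·v)/(|u||v|) = 0.7858, so θ = 38.20°.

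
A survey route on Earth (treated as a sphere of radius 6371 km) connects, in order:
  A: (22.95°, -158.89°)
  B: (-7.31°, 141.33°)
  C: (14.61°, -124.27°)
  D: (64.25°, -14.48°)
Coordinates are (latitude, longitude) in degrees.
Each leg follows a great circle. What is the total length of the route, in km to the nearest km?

Leg A→B: central angle 1.1482 rad, distance 7315.4 km.
Leg B→C: central angle 1.6767 rad, distance 10682.4 km.
Leg C→D: central angle 1.4858 rad, distance 9466.3 km.
Total: 7315.4 + 10682.4 + 9466.3 ≈ 27464 km.

27464 km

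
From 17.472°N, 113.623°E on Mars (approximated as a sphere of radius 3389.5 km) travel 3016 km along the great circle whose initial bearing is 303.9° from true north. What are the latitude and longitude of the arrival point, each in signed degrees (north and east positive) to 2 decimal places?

Angular distance δ = d/R = 3016/3389.5 = 0.88981 rad; initial bearing θ = 5.3041 rad.
sin φ₂ = sin φ₁ cos δ + cos φ₁ sin δ cos θ = (0.3002)(0.6296) + (0.9539)(0.7770)(0.5577) = 0.6024, so φ₂ = 37.04°.
Δλ = atan2(sin θ sin δ cos φ₁, cos δ − sin φ₁ sin φ₂) = atan2(-0.6151, 0.4487) = -53.891°.
λ₂ = 113.623° − 53.891° = 59.73°.

37.04°, 59.73°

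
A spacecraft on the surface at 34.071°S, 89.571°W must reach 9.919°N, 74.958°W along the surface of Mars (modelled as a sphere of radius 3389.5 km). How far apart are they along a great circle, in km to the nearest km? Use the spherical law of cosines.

2729 km

In radians: φ₁ = -0.5947, φ₂ = 0.1731, Δλ = 14.613° = 0.2550 rad.
cos c = sin φ₁ sin φ₂ + cos φ₁ cos φ₂ cos Δλ = (-0.5602)(0.1723) + (0.8283)(0.9851)(0.9677) = 0.69307,
so c = arccos(0.69307) = 0.80506 rad.
Distance = R·c = 3389.5 × 0.8051 ≈ 2729 km.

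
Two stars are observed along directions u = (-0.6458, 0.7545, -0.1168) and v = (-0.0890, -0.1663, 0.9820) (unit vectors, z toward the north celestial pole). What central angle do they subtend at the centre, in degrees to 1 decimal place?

100.5°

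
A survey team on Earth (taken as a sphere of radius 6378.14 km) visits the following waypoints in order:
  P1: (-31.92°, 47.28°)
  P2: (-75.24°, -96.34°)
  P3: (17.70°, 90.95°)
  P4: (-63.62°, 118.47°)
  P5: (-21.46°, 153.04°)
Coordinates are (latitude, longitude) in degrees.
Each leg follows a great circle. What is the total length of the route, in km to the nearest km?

36154 km

Leg P1→P2: central angle 1.2269 rad, distance 7825.1 km.
Leg P2→P3: central angle 2.1350 rad, distance 13617.4 km.
Leg P3→P4: central angle 1.4676 rad, distance 9360.5 km.
Leg P4→P5: central angle 0.8389 rad, distance 5350.8 km.
Total: 7825.1 + 13617.4 + 9360.5 + 5350.8 ≈ 36154 km.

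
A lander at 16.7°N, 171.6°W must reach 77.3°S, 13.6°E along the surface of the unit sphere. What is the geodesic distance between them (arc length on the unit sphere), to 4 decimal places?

Let φ₁ = 0.2915 rad, φ₂ = -1.3491 rad, and Δλ = -3.0508 rad.
cos c = sin φ₁ sin φ₂ + cos φ₁ cos φ₂ cos Δλ = (0.2874)(-0.9755) + (0.9578)(0.2198)(-0.9959) = -0.49004,
so c = arccos(-0.49004) = 2.08293 rad.
On the unit sphere the arc length equals the central angle: 2.0829.

2.0829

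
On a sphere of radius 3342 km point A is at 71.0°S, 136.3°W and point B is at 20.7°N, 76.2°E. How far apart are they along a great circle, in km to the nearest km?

7363 km

In radians: φ₁ = -1.2392, φ₂ = 0.3613, Δλ = -147.500° = -2.5744 rad.
Haversine: a = sin²(Δφ/2) + cos φ₁ cos φ₂ sin²(Δλ/2) = 0.5148 + (0.3256)(0.9354)(0.9217) = 0.79554.
Central angle c = 2·arcsin(√a) = 2.20318 rad.
Distance = R·c = 3342 × 2.2032 ≈ 7363 km.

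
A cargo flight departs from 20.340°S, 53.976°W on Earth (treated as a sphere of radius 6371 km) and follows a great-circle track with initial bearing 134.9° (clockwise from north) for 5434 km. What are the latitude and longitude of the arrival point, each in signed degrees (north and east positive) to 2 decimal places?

Angular distance δ = d/R = 5434/6371 = 0.85293 rad; initial bearing θ = 2.3544 rad.
sin φ₂ = sin φ₁ cos δ + cos φ₁ sin δ cos θ = (-0.3476)(0.6578) + (0.9376)(0.7532)(-0.7059) = -0.7272, so φ₂ = -46.65°.
Δλ = atan2(sin θ sin δ cos φ₁, cos δ − sin φ₁ sin φ₂) = atan2(0.5003, 0.4050) = 51.005°.
λ₂ = -53.976° + 51.005° = -2.97°.

-46.65°, -2.97°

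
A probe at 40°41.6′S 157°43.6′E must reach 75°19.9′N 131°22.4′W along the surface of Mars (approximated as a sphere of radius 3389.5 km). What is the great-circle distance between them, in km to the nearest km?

In radians: φ₁ = -0.7102, φ₂ = 1.3148, Δλ = 70.900° = 1.2374 rad.
cos c = sin φ₁ sin φ₂ + cos φ₁ cos φ₂ cos Δλ = (-0.6520)(0.9674) + (0.7582)(0.2532)(0.3272) = -0.56794,
so c = arccos(-0.56794) = 2.17479 rad.
Distance = R·c = 3389.5 × 2.1748 ≈ 7371 km.

7371 km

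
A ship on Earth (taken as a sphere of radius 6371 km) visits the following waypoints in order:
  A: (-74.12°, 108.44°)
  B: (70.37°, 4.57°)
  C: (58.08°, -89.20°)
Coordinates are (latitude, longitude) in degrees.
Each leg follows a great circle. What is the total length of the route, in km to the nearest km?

Leg A→B: central angle 2.7597 rad, distance 17582.2 km.
Leg B→C: central angle 0.6636 rad, distance 4227.8 km.
Total: 17582.2 + 4227.8 ≈ 21810 km.

21810 km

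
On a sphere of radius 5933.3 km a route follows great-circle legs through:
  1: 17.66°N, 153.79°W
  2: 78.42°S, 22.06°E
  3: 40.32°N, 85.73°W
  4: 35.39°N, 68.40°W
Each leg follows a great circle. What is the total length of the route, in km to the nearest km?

27610 km

Leg 1→2: central angle 2.0806 rad, distance 12344.6 km.
Leg 2→3: central angle 2.3194 rad, distance 13761.9 km.
Leg 3→4: central angle 0.2533 rad, distance 1503.1 km.
Total: 12344.6 + 13761.9 + 1503.1 ≈ 27610 km.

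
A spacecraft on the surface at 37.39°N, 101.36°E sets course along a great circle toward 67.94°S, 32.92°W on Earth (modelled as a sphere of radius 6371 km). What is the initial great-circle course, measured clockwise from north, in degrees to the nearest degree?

205°

With φ₁ = 0.6526, φ₂ = -1.1858, Δλ = -2.3436 rad, the forward-azimuth formula gives
θ = atan2( sin Δλ cos φ₂ , cos φ₁ sin φ₂ − sin φ₁ cos φ₂ cos Δλ ) = atan2(-0.2689, -0.5771) = -155.02°.
Adding 360° brings this into [0°, 360°): 205°.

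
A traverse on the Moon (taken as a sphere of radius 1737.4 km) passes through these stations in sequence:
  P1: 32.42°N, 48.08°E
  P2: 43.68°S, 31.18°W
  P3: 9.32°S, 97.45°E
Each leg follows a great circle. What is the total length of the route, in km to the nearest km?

Leg P1→P2: central angle 1.8302 rad, distance 3179.8 km.
Leg P2→P3: central angle 1.9110 rad, distance 3320.2 km.
Total: 3179.8 + 3320.2 ≈ 6500 km.

6500 km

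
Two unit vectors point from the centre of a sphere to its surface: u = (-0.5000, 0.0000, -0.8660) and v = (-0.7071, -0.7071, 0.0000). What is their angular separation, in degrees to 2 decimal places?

69.29°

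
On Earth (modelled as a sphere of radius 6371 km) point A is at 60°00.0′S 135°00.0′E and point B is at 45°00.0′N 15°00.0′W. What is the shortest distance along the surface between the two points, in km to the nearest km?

In radians: φ₁ = -1.0472, φ₂ = 0.7854, Δλ = -150.000° = -2.6180 rad.
cos c = sin φ₁ sin φ₂ + cos φ₁ cos φ₂ cos Δλ = (-0.8660)(0.7071) + (0.5000)(0.7071)(-0.8660) = -0.91856,
so c = arccos(-0.91856) = 2.73521 rad.
Distance = R·c = 6371 × 2.7352 ≈ 17426 km.

17426 km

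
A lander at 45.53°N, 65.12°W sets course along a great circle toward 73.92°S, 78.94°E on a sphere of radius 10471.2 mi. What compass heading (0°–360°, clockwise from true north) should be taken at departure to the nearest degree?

With φ₁ = 0.7946, φ₂ = -1.2901, Δλ = 2.5143 rad, the forward-azimuth formula gives
θ = atan2( sin Δλ cos φ₂ , cos φ₁ sin φ₂ − sin φ₁ cos φ₂ cos Δλ ) = atan2(0.1626, -0.5131) = 162.42°.
So the initial bearing is 162°.

162°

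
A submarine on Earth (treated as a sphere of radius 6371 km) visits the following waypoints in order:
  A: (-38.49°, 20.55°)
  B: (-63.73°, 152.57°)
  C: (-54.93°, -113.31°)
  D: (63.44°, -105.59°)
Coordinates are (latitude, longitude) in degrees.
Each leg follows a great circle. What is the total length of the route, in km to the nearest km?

25996 km

Leg A→B: central angle 1.2385 rad, distance 7890.6 km.
Leg B→C: central angle 0.7732 rad, distance 4926.3 km.
Leg C→D: central angle 2.0686 rad, distance 13179.0 km.
Total: 7890.6 + 4926.3 + 13179.0 ≈ 25996 km.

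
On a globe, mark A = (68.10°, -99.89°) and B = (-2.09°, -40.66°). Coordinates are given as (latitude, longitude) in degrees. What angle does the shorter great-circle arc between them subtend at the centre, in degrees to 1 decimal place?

81.0°

With latitudes φ₁ = 68.100°, φ₂ = -2.090° and longitude difference Δλ = 59.230°:
Haversine: a = sin²(Δφ/2) + cos φ₁ cos φ₂ sin²(Δλ/2) = 0.3305 + (0.3730)(0.9993)(0.2442) = 0.42157.
Central angle c = 2·arcsin(√a) = 1.41329 rad.
So the angular separation is 81.0°.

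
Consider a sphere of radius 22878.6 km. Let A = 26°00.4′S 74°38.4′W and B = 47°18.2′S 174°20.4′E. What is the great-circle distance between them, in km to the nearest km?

33562 km

Let φ₁ = -0.4539 rad, φ₂ = -0.8256 rad, and Δλ = -1.9377 rad.
cos c = sin φ₁ sin φ₂ + cos φ₁ cos φ₂ cos Δλ = (-0.4385)(-0.7350) + (0.8987)(0.6781)(-0.3587) = 0.10365,
so c = arccos(0.10365) = 1.46696 rad.
Distance = R·c = 22878.6 × 1.4670 ≈ 33562 km.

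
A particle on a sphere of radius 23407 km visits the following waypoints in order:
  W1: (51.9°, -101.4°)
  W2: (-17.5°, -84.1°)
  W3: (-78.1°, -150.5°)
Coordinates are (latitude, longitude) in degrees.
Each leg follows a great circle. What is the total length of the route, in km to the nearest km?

56835 km

Leg W1→W2: central angle 1.2396 rad, distance 29014.2 km.
Leg W2→W3: central angle 1.1886 rad, distance 27821.1 km.
Total: 29014.2 + 27821.1 ≈ 56835 km.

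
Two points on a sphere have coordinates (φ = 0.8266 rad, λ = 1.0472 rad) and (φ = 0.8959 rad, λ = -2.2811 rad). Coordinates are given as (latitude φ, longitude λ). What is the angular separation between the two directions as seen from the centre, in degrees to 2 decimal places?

80.88°

In radians: φ₁ = 0.8266, φ₂ = 0.8959, Δλ = 169.302° = 2.9549 rad.
Haversine: a = sin²(Δφ/2) + cos φ₁ cos φ₂ sin²(Δλ/2) = 0.0012 + (0.6774)(0.6248)(0.9913) = 0.42076.
Central angle c = 2·arcsin(√a) = 1.41165 rad.
So the angular separation is 80.88°.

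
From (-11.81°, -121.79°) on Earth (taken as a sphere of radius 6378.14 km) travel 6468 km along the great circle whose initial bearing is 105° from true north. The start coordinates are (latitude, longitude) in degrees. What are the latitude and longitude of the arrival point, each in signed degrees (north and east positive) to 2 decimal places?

Angular distance δ = d/R = 6468/6378.14 = 1.01409 rad; initial bearing θ = 1.8326 rad.
sin φ₂ = sin φ₁ cos δ + cos φ₁ sin δ cos θ = (-0.2047)(0.5284) + (0.9788)(0.8490)(-0.2588) = -0.3232, so φ₂ = -18.86°.
Δλ = atan2(sin θ sin δ cos φ₁, cos δ − sin φ₁ sin φ₂) = atan2(0.8027, 0.4622) = 60.065°.
λ₂ = -121.790° + 60.065° = -61.73°.

-18.86°, -61.73°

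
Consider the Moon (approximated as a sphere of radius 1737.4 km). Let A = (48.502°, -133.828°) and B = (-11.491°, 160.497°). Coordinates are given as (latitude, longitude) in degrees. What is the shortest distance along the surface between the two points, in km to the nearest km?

2523 km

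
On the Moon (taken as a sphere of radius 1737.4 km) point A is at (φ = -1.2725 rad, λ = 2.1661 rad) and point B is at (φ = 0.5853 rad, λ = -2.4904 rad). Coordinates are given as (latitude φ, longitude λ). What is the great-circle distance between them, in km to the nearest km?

In radians: φ₁ = -1.2725, φ₂ = 0.5853, Δλ = 93.202° = 1.6267 rad.
cos c = sin φ₁ sin φ₂ + cos φ₁ cos φ₂ cos Δλ = (-0.9558)(0.5524) + (0.2939)(0.8335)(-0.0559) = -0.54174,
so c = arccos(-0.54174) = 2.14330 rad.
Distance = R·c = 1737.4 × 2.1433 ≈ 3724 km.

3724 km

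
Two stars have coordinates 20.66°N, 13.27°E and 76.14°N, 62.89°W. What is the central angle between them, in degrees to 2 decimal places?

66.66°

Let φ₁ = 0.3606 rad, φ₂ = 1.3289 rad, and Δλ = -1.3292 rad.
cos c = sin φ₁ sin φ₂ + cos φ₁ cos φ₂ cos Δλ = (0.3528)(0.9709) + (0.9357)(0.2396)(0.2392) = 0.39617,
so c = arccos(0.39617) = 1.16346 rad.
So the angular separation is 66.66°.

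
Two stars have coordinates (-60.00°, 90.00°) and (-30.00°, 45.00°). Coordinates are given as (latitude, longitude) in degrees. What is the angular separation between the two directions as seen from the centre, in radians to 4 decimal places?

0.7389 rad

In radians: φ₁ = -1.0472, φ₂ = -0.5236, Δλ = -45.000° = -0.7854 rad.
Haversine: a = sin²(Δφ/2) + cos φ₁ cos φ₂ sin²(Δλ/2) = 0.0670 + (0.5000)(0.8660)(0.1464) = 0.13040.
Central angle c = 2·arcsin(√a) = 0.73892 rad.
So the angular separation is 0.7389 rad.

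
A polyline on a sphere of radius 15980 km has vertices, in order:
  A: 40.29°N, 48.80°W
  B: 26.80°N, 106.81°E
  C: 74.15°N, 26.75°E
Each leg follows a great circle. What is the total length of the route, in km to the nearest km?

Leg A→B: central angle 1.9055 rad, distance 30450.5 km.
Leg B→C: central angle 1.0749 rad, distance 17177.0 km.
Total: 30450.5 + 17177.0 ≈ 47627 km.

47627 km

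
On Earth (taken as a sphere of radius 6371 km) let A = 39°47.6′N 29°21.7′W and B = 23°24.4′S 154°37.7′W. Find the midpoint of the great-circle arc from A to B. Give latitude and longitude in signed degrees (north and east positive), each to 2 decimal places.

The central angle between A and B is δ = 2.2935 rad.
With f = 0.5, the slerp weights are sin((1−f)δ)/sin δ = 1.2151 and sin(fδ)/sin δ = 1.2151.
Weighted sum of the unit vectors: (1.2151)·(0.6697,-0.3767,0.6400) + (1.2151)·(-0.8292,-0.3932,-0.3973) = (-0.1939, -0.9356, 0.2950).
Converting back: φ = atan2(z, √(x²+y²)) = 17.16°, λ = atan2(y, x) = -101.71°.

17.16°, -101.71°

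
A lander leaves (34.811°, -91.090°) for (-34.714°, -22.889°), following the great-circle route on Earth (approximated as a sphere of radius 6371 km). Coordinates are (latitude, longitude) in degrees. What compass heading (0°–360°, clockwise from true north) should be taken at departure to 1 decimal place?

Δλ = 68.201° = 1.1903 rad.
y = sin Δλ · cos φ₂ = (0.9285)(0.8220) = 0.7632
x = cos φ₁ sin φ₂ − sin φ₁ cos φ₂ cos Δλ = (0.8210)(-0.5695) − (0.5709)(0.8220)(0.3714) = -0.6418
θ = atan2(y, x) = 130.06°, so the bearing is 130.1°.

130.1°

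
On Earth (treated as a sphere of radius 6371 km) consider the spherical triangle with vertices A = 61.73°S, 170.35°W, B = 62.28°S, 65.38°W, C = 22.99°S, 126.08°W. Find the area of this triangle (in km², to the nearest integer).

Side lengths (central angles): a = 0.9821, b = 0.8550, c = 0.7630 rad; semiperimeter s = 1.3001.
By l'Huilier's theorem, tan(E/4) = √[tan(s/2) tan((s−a)/2) tan((s−b)/2) tan((s−c)/2)], giving spherical excess E = 0.3476 rad.
Area = E·R² = 0.3476 × (6371)² ≈ 14109326 km².

14109326 km²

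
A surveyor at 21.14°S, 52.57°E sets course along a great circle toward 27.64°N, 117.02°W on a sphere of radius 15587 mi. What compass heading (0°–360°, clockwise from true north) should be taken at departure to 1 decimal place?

Δλ = -169.590° = -2.9599 rad.
y = sin Δλ · cos φ₂ = (-0.1807)(0.8859) = -0.1601
x = cos φ₁ sin φ₂ − sin φ₁ cos φ₂ cos Δλ = (0.9327)(0.4639) − (-0.3606)(0.8859)(-0.9835) = 0.1185
θ = atan2(y, x) = -53.50°; adding 360° gives 306.5°.

306.5°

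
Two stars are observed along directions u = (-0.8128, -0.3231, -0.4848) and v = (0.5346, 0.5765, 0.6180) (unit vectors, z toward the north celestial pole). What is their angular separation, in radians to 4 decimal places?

2.7397 rad

u·v = -0.9204; |u| = 1.0000, |v| = 1.0000.
cos θ = (u·v)/(|u||v|) = -0.9203, so θ = 2.7397 rad.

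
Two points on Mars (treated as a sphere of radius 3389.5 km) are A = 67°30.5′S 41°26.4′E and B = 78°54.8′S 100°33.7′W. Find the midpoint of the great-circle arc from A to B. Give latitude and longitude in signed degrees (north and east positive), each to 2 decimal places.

-82.24°, 14.31°

Central angle δ = 0.5572 rad. Interpolating on the sphere with fraction f = 0.5:
P = [sin((1−f)δ)·A + sin(fδ)·B] / sin δ = 0.5201·A + 0.5201·B in Cartesian coordinates,
giving P = (0.1308, 0.0334, -0.9908), i.e. latitude -82.24°, longitude 14.31°.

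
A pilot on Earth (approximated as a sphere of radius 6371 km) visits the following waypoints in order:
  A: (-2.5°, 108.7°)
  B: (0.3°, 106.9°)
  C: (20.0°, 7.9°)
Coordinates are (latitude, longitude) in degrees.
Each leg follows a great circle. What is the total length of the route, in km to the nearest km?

11306 km

Leg A→B: central angle 0.0581 rad, distance 370.1 km.
Leg B→C: central angle 1.7165 rad, distance 10935.9 km.
Total: 370.1 + 10935.9 ≈ 11306 km.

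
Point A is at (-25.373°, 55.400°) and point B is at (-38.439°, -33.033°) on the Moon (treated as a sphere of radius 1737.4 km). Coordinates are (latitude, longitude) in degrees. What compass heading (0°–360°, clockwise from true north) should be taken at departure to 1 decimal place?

With φ₁ = -0.4428, φ₂ = -0.6709, Δλ = -1.5434 rad, the forward-azimuth formula gives
θ = atan2( sin Δλ cos φ₂ , cos φ₁ sin φ₂ − sin φ₁ cos φ₂ cos Δλ ) = atan2(-0.7830, -0.5525) = -125.21°.
Adding 360° brings this into [0°, 360°): 234.8°.

234.8°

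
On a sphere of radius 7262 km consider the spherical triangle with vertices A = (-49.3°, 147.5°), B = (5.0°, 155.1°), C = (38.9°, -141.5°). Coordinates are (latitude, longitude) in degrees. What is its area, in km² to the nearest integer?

Side lengths (central angles): a = 1.1572, b = 1.8869, c = 0.9547 rad; semiperimeter s = 1.9994.
By l'Huilier's theorem, tan(E/4) = √[tan(s/2) tan((s−a)/2) tan((s−b)/2) tan((s−c)/2)], giving spherical excess E = 0.5969 rad.
Area = E·R² = 0.5969 × (7262)² ≈ 31479762 km².

31479762 km²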